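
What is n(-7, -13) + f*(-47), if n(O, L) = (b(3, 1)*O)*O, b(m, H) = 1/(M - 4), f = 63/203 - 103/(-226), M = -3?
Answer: -281865/6554 ≈ -43.007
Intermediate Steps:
f = 5021/6554 (f = 63*(1/203) - 103*(-1/226) = 9/29 + 103/226 = 5021/6554 ≈ 0.76610)
b(m, H) = -⅐ (b(m, H) = 1/(-3 - 4) = 1/(-7) = -⅐)
n(O, L) = -O²/7 (n(O, L) = (-O/7)*O = -O²/7)
n(-7, -13) + f*(-47) = -⅐*(-7)² + (5021/6554)*(-47) = -⅐*49 - 235987/6554 = -7 - 235987/6554 = -281865/6554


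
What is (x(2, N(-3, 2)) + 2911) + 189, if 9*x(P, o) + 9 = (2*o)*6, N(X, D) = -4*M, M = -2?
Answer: 9329/3 ≈ 3109.7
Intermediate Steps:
N(X, D) = 8 (N(X, D) = -4*(-2) = 8)
x(P, o) = -1 + 4*o/3 (x(P, o) = -1 + ((2*o)*6)/9 = -1 + (12*o)/9 = -1 + 4*o/3)
(x(2, N(-3, 2)) + 2911) + 189 = ((-1 + (4/3)*8) + 2911) + 189 = ((-1 + 32/3) + 2911) + 189 = (29/3 + 2911) + 189 = 8762/3 + 189 = 9329/3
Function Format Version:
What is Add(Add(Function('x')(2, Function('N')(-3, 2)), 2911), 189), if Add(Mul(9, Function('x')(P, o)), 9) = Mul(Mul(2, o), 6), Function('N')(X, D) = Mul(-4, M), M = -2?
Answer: Rational(9329, 3) ≈ 3109.7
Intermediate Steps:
Function('N')(X, D) = 8 (Function('N')(X, D) = Mul(-4, -2) = 8)
Function('x')(P, o) = Add(-1, Mul(Rational(4, 3), o)) (Function('x')(P, o) = Add(-1, Mul(Rational(1, 9), Mul(Mul(2, o), 6))) = Add(-1, Mul(Rational(1, 9), Mul(12, o))) = Add(-1, Mul(Rational(4, 3), o)))
Add(Add(Function('x')(2, Function('N')(-3, 2)), 2911), 189) = Add(Add(Add(-1, Mul(Rational(4, 3), 8)), 2911), 189) = Add(Add(Add(-1, Rational(32, 3)), 2911), 189) = Add(Add(Rational(29, 3), 2911), 189) = Add(Rational(8762, 3), 189) = Rational(9329, 3)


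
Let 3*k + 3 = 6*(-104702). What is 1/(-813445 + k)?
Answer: -1/1022850 ≈ -9.7766e-7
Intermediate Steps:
k = -209405 (k = -1 + (6*(-104702))/3 = -1 + (⅓)*(-628212) = -1 - 209404 = -209405)
1/(-813445 + k) = 1/(-813445 - 209405) = 1/(-1022850) = -1/1022850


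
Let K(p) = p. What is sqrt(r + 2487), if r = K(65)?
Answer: 2*sqrt(638) ≈ 50.517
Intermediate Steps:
r = 65
sqrt(r + 2487) = sqrt(65 + 2487) = sqrt(2552) = 2*sqrt(638)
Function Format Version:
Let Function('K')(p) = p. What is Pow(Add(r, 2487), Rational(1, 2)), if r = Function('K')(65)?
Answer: Mul(2, Pow(638, Rational(1, 2))) ≈ 50.517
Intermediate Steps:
r = 65
Pow(Add(r, 2487), Rational(1, 2)) = Pow(Add(65, 2487), Rational(1, 2)) = Pow(2552, Rational(1, 2)) = Mul(2, Pow(638, Rational(1, 2)))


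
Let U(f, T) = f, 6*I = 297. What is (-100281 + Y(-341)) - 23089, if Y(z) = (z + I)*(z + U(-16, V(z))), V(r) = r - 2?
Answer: -38609/2 ≈ -19305.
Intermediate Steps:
I = 99/2 (I = (⅙)*297 = 99/2 ≈ 49.500)
V(r) = -2 + r
Y(z) = (-16 + z)*(99/2 + z) (Y(z) = (z + 99/2)*(z - 16) = (99/2 + z)*(-16 + z) = (-16 + z)*(99/2 + z))
(-100281 + Y(-341)) - 23089 = (-100281 + (-792 + (-341)² + (67/2)*(-341))) - 23089 = (-100281 + (-792 + 116281 - 22847/2)) - 23089 = (-100281 + 208131/2) - 23089 = 7569/2 - 23089 = -38609/2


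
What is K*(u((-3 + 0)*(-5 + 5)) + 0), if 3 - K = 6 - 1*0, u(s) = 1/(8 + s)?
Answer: -3/8 ≈ -0.37500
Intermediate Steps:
K = -3 (K = 3 - (6 - 1*0) = 3 - (6 + 0) = 3 - 1*6 = 3 - 6 = -3)
K*(u((-3 + 0)*(-5 + 5)) + 0) = -3*(1/(8 + (-3 + 0)*(-5 + 5)) + 0) = -3*(1/(8 - 3*0) + 0) = -3*(1/(8 + 0) + 0) = -3*(1/8 + 0) = -3*(⅛ + 0) = -3*⅛ = -3/8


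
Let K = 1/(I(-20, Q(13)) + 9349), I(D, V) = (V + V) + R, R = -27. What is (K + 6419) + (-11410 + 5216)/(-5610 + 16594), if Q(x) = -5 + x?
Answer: 164582490865/25642148 ≈ 6418.4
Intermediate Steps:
I(D, V) = -27 + 2*V (I(D, V) = (V + V) - 27 = 2*V - 27 = -27 + 2*V)
K = 1/9338 (K = 1/((-27 + 2*(-5 + 13)) + 9349) = 1/((-27 + 2*8) + 9349) = 1/((-27 + 16) + 9349) = 1/(-11 + 9349) = 1/9338 ≈ 0.00010709)
(K + 6419) + (-11410 + 5216)/(-5610 + 16594) = (1/9338 + 6419) + (-11410 + 5216)/(-5610 + 16594) = 59940623/9338 - 6194/10984 = 59940623/9338 - 6194*1/10984 = 59940623/9338 - 3097/5492 = 164582490865/25642148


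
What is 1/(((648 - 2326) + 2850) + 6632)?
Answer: 1/7804 ≈ 0.00012814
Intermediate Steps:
1/(((648 - 2326) + 2850) + 6632) = 1/((-1678 + 2850) + 6632) = 1/(1172 + 6632) = 1/7804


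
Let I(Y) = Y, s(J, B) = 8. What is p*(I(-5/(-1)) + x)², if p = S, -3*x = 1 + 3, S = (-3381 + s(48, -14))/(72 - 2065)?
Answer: 408133/17937 ≈ 22.754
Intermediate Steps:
S = 3373/1993 (S = (-3381 + 8)/(72 - 2065) = -3373/(-1993) = -3373*(-1/1993) = 3373/1993 ≈ 1.6924)
x = -4/3 (x = -(1 + 3)/3 = -⅓*4 = -4/3 ≈ -1.3333)
p = 3373/1993 ≈ 1.6924
p*(I(-5/(-1)) + x)² = 3373*(-5/(-1) - 4/3)²/1993 = 3373*(-5*(-1) - 4/3)²/1993 = 3373*(5 - 4/3)²/1993 = 3373*(11/3)²/1993 = (3373/1993)*(121/9) = 408133/17937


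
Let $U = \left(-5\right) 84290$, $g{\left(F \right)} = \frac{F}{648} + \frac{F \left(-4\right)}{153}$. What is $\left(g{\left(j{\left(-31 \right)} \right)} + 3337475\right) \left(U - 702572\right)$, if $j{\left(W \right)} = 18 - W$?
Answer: $- \frac{6887559328042177}{1836} \approx -3.7514 \cdot 10^{12}$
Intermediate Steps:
$g{\left(F \right)} = - \frac{271 F}{11016}$ ($g{\left(F \right)} = F \frac{1}{648} + - 4 F \frac{1}{153} = \frac{F}{648} - \frac{4 F}{153} = - \frac{271 F}{11016}$)
$U = -421450$
$\left(g{\left(j{\left(-31 \right)} \right)} + 3337475\right) \left(U - 702572\right) = \left(- \frac{271 \left(18 - -31\right)}{11016} + 3337475\right) \left(-421450 - 702572\right) = \left(- \frac{271 \left(18 + 31\right)}{11016} + 3337475\right) \left(-1124022\right) = \left(\left(- \frac{271}{11016}\right) 49 + 3337475\right) \left(-1124022\right) = \left(- \frac{13279}{11016} + 3337475\right) \left(-1124022\right) = \frac{36765611321}{11016} \left(-1124022\right) = - \frac{6887559328042177}{1836}$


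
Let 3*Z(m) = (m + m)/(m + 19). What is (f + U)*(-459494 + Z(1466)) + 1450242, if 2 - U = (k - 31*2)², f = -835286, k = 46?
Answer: 342078526738126/891 ≈ 3.8393e+11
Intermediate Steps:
U = -254 (U = 2 - (46 - 31*2)² = 2 - (46 - 62)² = 2 - 1*(-16)² = 2 - 1*256 = 2 - 256 = -254)
Z(m) = 2*m/(3*(19 + m)) (Z(m) = ((m + m)/(m + 19))/3 = ((2*m)/(19 + m))/3 = (2*m/(19 + m))/3 = 2*m/(3*(19 + m)))
(f + U)*(-459494 + Z(1466)) + 1450242 = (-835286 - 254)*(-459494 + (⅔)*1466/(19 + 1466)) + 1450242 = -835540*(-459494 + (⅔)*1466/1485) + 1450242 = -835540*(-459494 + (⅔)*1466*(1/1485)) + 1450242 = -835540*(-459494 + 2932/4455) + 1450242 = -835540*(-2047042838/4455) + 1450242 = 342077234572504/891 + 1450242 = 342078526738126/891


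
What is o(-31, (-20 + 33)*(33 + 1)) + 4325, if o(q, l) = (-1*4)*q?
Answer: 4449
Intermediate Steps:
o(q, l) = -4*q
o(-31, (-20 + 33)*(33 + 1)) + 4325 = -4*(-31) + 4325 = 124 + 4325 = 4449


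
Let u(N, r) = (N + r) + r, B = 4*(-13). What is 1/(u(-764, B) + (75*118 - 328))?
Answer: 1/7654 ≈ 0.00013065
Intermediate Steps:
B = -52
u(N, r) = N + 2*r
1/(u(-764, B) + (75*118 - 328)) = 1/((-764 + 2*(-52)) + (75*118 - 328)) = 1/((-764 - 104) + (8850 - 328)) = 1/(-868 + 8522) = 1/7654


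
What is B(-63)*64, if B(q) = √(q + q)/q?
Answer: -64*I*√14/21 ≈ -11.403*I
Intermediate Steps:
B(q) = √2/√q (B(q) = √(2*q)/q = (√2*√q)/q = √2/√q)
B(-63)*64 = (√2/√(-63))*64 = (√2*(-I*√7/21))*64 = -I*√14/21*64 = -64*I*√14/21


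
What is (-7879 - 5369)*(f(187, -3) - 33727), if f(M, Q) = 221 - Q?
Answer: 443847744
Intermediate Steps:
(-7879 - 5369)*(f(187, -3) - 33727) = (-7879 - 5369)*((221 - 1*(-3)) - 33727) = -13248*((221 + 3) - 33727) = -13248*(224 - 33727) = -13248*(-33503) = 443847744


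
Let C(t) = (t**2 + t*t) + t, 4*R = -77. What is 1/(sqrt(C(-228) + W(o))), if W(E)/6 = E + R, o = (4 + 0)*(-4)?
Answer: sqrt(414114)/207057 ≈ 0.0031079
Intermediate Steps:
R = -77/4 (R = (1/4)*(-77) = -77/4 ≈ -19.250)
C(t) = t + 2*t**2 (C(t) = (t**2 + t**2) + t = 2*t**2 + t = t + 2*t**2)
o = -16 (o = 4*(-4) = -16)
W(E) = -231/2 + 6*E (W(E) = 6*(E - 77/4) = 6*(-77/4 + E) = -231/2 + 6*E)
1/(sqrt(C(-228) + W(o))) = 1/(sqrt(-228*(1 + 2*(-228)) + (-231/2 + 6*(-16)))) = 1/(sqrt(-228*(1 - 456) + (-231/2 - 96))) = 1/(sqrt(-228*(-455) - 423/2)) = 1/(sqrt(103740 - 423/2)) = 1/(sqrt(207057/2)) = 1/(sqrt(414114)/2) = sqrt(414114)/207057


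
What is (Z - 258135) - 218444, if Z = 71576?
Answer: -405003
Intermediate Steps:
(Z - 258135) - 218444 = (71576 - 258135) - 218444 = -186559 - 218444 = -405003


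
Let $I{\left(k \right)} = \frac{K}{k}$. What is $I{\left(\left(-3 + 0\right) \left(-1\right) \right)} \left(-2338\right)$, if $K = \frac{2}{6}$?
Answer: $- \frac{2338}{9} \approx -259.78$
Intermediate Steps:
$K = \frac{1}{3}$ ($K = 2 \cdot \frac{1}{6} = \frac{1}{3} \approx 0.33333$)
$I{\left(k \right)} = \frac{1}{3 k}$
$I{\left(\left(-3 + 0\right) \left(-1\right) \right)} \left(-2338\right) = \frac{1}{3 \left(-3 + 0\right) \left(-1\right)} \left(-2338\right) = \frac{1}{3 \left(\left(-3\right) \left(-1\right)\right)} \left(-2338\right) = \frac{1}{3 \cdot 3} \left(-2338\right) = \frac{1}{3} \cdot \frac{1}{3} \left(-2338\right) = \frac{1}{9} \left(-2338\right) = - \frac{2338}{9}$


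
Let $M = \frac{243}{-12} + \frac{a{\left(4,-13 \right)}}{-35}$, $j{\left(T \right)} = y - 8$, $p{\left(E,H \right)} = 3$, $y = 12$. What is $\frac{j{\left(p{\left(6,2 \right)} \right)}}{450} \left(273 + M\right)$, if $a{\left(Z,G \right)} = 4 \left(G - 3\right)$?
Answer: $\frac{35641}{15750} \approx 2.2629$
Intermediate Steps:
$a{\left(Z,G \right)} = -12 + 4 G$ ($a{\left(Z,G \right)} = 4 \left(-3 + G\right) = -12 + 4 G$)
$j{\left(T \right)} = 4$ ($j{\left(T \right)} = 12 - 8 = 4$)
$M = - \frac{2579}{140}$ ($M = \frac{243}{-12} + \frac{-12 + 4 \left(-13\right)}{-35} = 243 \left(- \frac{1}{12}\right) + \left(-12 - 52\right) \left(- \frac{1}{35}\right) = - \frac{81}{4} - - \frac{64}{35} = - \frac{81}{4} + \frac{64}{35} = - \frac{2579}{140} \approx -18.421$)
$\frac{j{\left(p{\left(6,2 \right)} \right)}}{450} \left(273 + M\right) = \frac{4}{450} \left(273 - \frac{2579}{140}\right) = 4 \cdot \frac{1}{450} \cdot \frac{35641}{140} = \frac{2}{225} \cdot \frac{35641}{140} = \frac{35641}{15750}$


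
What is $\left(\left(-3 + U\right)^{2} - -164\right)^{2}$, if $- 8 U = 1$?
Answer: $\frac{123676641}{4096} \approx 30195.0$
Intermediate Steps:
$U = - \frac{1}{8}$ ($U = \left(- \frac{1}{8}\right) 1 = - \frac{1}{8} \approx -0.125$)
$\left(\left(-3 + U\right)^{2} - -164\right)^{2} = \left(\left(-3 - \frac{1}{8}\right)^{2} - -164\right)^{2} = \left(\left(- \frac{25}{8}\right)^{2} + 164\right)^{2} = \left(\frac{625}{64} + 164\right)^{2} = \left(\frac{11121}{64}\right)^{2} = \frac{123676641}{4096}$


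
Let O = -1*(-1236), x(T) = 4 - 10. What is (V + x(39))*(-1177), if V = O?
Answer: -1447710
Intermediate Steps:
x(T) = -6
O = 1236
V = 1236
(V + x(39))*(-1177) = (1236 - 6)*(-1177) = 1230*(-1177) = -1447710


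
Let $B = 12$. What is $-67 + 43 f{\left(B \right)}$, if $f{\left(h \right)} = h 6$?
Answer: $3029$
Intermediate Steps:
$f{\left(h \right)} = 6 h$
$-67 + 43 f{\left(B \right)} = -67 + 43 \cdot 6 \cdot 12 = -67 + 43 \cdot 72 = -67 + 3096 = 3029$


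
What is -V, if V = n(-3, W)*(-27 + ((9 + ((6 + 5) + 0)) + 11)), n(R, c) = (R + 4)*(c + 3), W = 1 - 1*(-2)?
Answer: -24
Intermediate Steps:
W = 3 (W = 1 + 2 = 3)
n(R, c) = (3 + c)*(4 + R) (n(R, c) = (4 + R)*(3 + c) = (3 + c)*(4 + R))
V = 24 (V = (12 + 3*(-3) + 4*3 - 3*3)*(-27 + ((9 + ((6 + 5) + 0)) + 11)) = (12 - 9 + 12 - 9)*(-27 + ((9 + (11 + 0)) + 11)) = 6*(-27 + ((9 + 11) + 11)) = 6*(-27 + (20 + 11)) = 6*(-27 + 31) = 6*4 = 24)
-V = -1*24 = -24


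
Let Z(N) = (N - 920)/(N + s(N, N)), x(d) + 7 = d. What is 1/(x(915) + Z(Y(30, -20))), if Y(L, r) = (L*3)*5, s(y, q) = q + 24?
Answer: 462/419261 ≈ 0.0011019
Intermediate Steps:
s(y, q) = 24 + q
Y(L, r) = 15*L (Y(L, r) = (3*L)*5 = 15*L)
x(d) = -7 + d
Z(N) = (-920 + N)/(24 + 2*N) (Z(N) = (N - 920)/(N + (24 + N)) = (-920 + N)/(24 + 2*N))
1/(x(915) + Z(Y(30, -20))) = 1/((-7 + 915) + (-920 + 15*30)/(2*(12 + 15*30))) = 1/(908 + (-920 + 450)/(2*(12 + 450))) = 1/(908 + (½)*(-470)/462) = 1/(908 + (½)*(1/462)*(-470)) = 1/(908 - 235/462) = 1/(419261/462) = 462/419261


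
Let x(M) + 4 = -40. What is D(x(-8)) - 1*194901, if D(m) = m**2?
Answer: -192965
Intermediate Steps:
x(M) = -44 (x(M) = -4 - 40 = -44)
D(x(-8)) - 1*194901 = (-44)**2 - 1*194901 = 1936 - 194901 = -192965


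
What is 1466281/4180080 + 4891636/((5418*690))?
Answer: 86430013423/52089648912 ≈ 1.6593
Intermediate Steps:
1466281/4180080 + 4891636/((5418*690)) = 1466281*(1/4180080) + 4891636/3738420 = 1466281/4180080 + 4891636*(1/3738420) = 1466281/4180080 + 1222909/934605 = 86430013423/52089648912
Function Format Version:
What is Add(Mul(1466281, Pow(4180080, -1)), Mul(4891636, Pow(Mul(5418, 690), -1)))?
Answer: Rational(86430013423, 52089648912) ≈ 1.6593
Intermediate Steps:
Add(Mul(1466281, Pow(4180080, -1)), Mul(4891636, Pow(Mul(5418, 690), -1))) = Add(Mul(1466281, Rational(1, 4180080)), Mul(4891636, Pow(3738420, -1))) = Add(Rational(1466281, 4180080), Mul(4891636, Rational(1, 3738420))) = Add(Rational(1466281, 4180080), Rational(1222909, 934605)) = Rational(86430013423, 52089648912)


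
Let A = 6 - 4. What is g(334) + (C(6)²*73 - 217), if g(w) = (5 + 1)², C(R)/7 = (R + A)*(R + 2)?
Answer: 14651211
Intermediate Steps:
A = 2
C(R) = 7*(2 + R)² (C(R) = 7*((R + 2)*(R + 2)) = 7*((2 + R)*(2 + R)) = 7*(2 + R)²)
g(w) = 36 (g(w) = 6² = 36)
g(334) + (C(6)²*73 - 217) = 36 + ((28 + 7*6² + 28*6)²*73 - 217) = 36 + ((28 + 7*36 + 168)²*73 - 217) = 36 + ((28 + 252 + 168)²*73 - 217) = 36 + (448²*73 - 217) = 36 + (200704*73 - 217) = 36 + (14651392 - 217) = 36 + 14651175 = 14651211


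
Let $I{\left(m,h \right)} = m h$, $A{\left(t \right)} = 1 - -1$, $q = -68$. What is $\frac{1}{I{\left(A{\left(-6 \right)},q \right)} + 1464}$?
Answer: $\frac{1}{1328} \approx 0.00075301$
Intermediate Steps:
$A{\left(t \right)} = 2$ ($A{\left(t \right)} = 1 + 1 = 2$)
$I{\left(m,h \right)} = h m$
$\frac{1}{I{\left(A{\left(-6 \right)},q \right)} + 1464} = \frac{1}{\left(-68\right) 2 + 1464} = \frac{1}{-136 + 1464} = \frac{1}{1328}$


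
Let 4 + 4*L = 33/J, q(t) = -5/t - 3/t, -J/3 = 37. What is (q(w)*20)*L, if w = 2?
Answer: 3180/37 ≈ 85.946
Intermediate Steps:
J = -111 (J = -3*37 = -111)
q(t) = -8/t
L = -159/148 (L = -1 + (33/(-111))/4 = -1 + (33*(-1/111))/4 = -1 + (1/4)*(-11/37) = -1 - 11/148 = -159/148 ≈ -1.0743)
(q(w)*20)*L = (-8/2*20)*(-159/148) = (-8*1/2*20)*(-159/148) = -4*20*(-159/148) = -80*(-159/148) = 3180/37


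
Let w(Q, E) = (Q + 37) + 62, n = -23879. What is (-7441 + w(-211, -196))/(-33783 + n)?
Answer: 7553/57662 ≈ 0.13099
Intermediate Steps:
w(Q, E) = 99 + Q (w(Q, E) = (37 + Q) + 62 = 99 + Q)
(-7441 + w(-211, -196))/(-33783 + n) = (-7441 + (99 - 211))/(-33783 - 23879) = (-7441 - 112)/(-57662) = -7553*(-1/57662) = 7553/57662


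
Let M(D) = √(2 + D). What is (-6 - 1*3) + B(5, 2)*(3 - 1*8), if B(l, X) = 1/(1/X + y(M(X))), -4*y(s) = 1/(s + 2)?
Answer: -143/7 ≈ -20.429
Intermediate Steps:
y(s) = -1/(4*(2 + s)) (y(s) = -1/(4*(s + 2)) = -1/(4*(2 + s)))
B(l, X) = 1/(1/X - 1/(8 + 4*√(2 + X)))
(-6 - 1*3) + B(5, 2)*(3 - 1*8) = (-6 - 1*3) + (4*2*(2 + √(2 + 2))/(8 - 1*2 + 4*√(2 + 2)))*(3 - 1*8) = (-6 - 3) + (4*2*(2 + √4)/(8 - 2 + 4*√4))*(3 - 8) = -9 + (4*2*(2 + 2)/(8 - 2 + 4*2))*(-5) = -9 + (4*2*4/(8 - 2 + 8))*(-5) = -9 + (4*2*4/14)*(-5) = -9 + (4*2*(1/14)*4)*(-5) = -9 + (16/7)*(-5) = -9 - 80/7 = -143/7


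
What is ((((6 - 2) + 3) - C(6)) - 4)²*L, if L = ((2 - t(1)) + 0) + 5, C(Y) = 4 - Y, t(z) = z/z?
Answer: 150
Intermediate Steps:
t(z) = 1
L = 6 (L = ((2 - 1*1) + 0) + 5 = ((2 - 1) + 0) + 5 = (1 + 0) + 5 = 1 + 5 = 6)
((((6 - 2) + 3) - C(6)) - 4)²*L = ((((6 - 2) + 3) - (4 - 1*6)) - 4)²*6 = (((4 + 3) - (4 - 6)) - 4)²*6 = ((7 - 1*(-2)) - 4)²*6 = ((7 + 2) - 4)²*6 = (9 - 4)²*6 = 5²*6 = 25*6 = 150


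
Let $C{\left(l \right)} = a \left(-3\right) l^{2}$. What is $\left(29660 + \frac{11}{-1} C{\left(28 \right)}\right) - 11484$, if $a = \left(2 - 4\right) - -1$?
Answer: $-7696$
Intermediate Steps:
$a = -1$ ($a = -2 + 1 = -1$)
$C{\left(l \right)} = 3 l^{2}$ ($C{\left(l \right)} = \left(-1\right) \left(-3\right) l^{2} = 3 l^{2}$)
$\left(29660 + \frac{11}{-1} C{\left(28 \right)}\right) - 11484 = \left(29660 + \frac{11}{-1} \cdot 3 \cdot 28^{2}\right) - 11484 = \left(29660 + 11 \left(-1\right) 3 \cdot 784\right) - 11484 = \left(29660 - 25872\right) - 11484 = 3788 - 11484 = -7696$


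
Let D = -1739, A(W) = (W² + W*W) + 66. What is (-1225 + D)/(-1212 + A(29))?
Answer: -741/134 ≈ -5.5299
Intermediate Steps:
A(W) = 66 + 2*W² (A(W) = (W² + W²) + 66 = 2*W² + 66 = 66 + 2*W²)
(-1225 + D)/(-1212 + A(29)) = (-1225 - 1739)/(-1212 + (66 + 2*29²)) = -2964/(-1212 + (66 + 2*841)) = -2964/(-1212 + (66 + 1682)) = -2964/(-1212 + 1748) = -2964/536 = -2964*1/536 = -741/134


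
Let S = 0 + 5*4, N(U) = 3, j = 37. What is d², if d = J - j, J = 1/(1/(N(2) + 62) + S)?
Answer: 2310917184/1692601 ≈ 1365.3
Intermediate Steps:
S = 20 (S = 0 + 20 = 20)
J = 65/1301 (J = 1/(1/(3 + 62) + 20) = 1/(1/65 + 20) = 1/(1301/65) = 65/1301 ≈ 0.049962)
d = -48072/1301 (d = 65/1301 - 1*37 = 65/1301 - 37 = -48072/1301 ≈ -36.950)
d² = (-48072/1301)² = 2310917184/1692601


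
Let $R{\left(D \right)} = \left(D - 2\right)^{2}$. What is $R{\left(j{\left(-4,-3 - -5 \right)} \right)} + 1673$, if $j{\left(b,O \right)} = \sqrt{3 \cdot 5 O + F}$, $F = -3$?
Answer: $1704 - 12 \sqrt{3} \approx 1683.2$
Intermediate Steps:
$j{\left(b,O \right)} = \sqrt{-3 + 15 O}$ ($j{\left(b,O \right)} = \sqrt{3 \cdot 5 O - 3} = \sqrt{15 O - 3} = \sqrt{-3 + 15 O}$)
$R{\left(D \right)} = \left(-2 + D\right)^{2}$
$R{\left(j{\left(-4,-3 - -5 \right)} \right)} + 1673 = \left(-2 + \sqrt{-3 + 15 \left(-3 - -5\right)}\right)^{2} + 1673 = \left(-2 + \sqrt{-3 + 15 \left(-3 + 5\right)}\right)^{2} + 1673 = \left(-2 + \sqrt{-3 + 15 \cdot 2}\right)^{2} + 1673 = \left(-2 + \sqrt{-3 + 30}\right)^{2} + 1673 = \left(-2 + \sqrt{27}\right)^{2} + 1673 = \left(-2 + 3 \sqrt{3}\right)^{2} + 1673 = 1673 + \left(-2 + 3 \sqrt{3}\right)^{2}$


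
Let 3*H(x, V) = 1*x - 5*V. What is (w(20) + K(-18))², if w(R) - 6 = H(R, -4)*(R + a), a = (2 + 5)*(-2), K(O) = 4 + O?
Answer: 5184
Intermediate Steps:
H(x, V) = -5*V/3 + x/3 (H(x, V) = (1*x - 5*V)/3 = (x - 5*V)/3 = -5*V/3 + x/3)
a = -14 (a = 7*(-2) = -14)
w(R) = 6 + (-14 + R)*(20/3 + R/3) (w(R) = 6 + (-5/3*(-4) + R/3)*(R - 14) = 6 + (20/3 + R/3)*(-14 + R) = 6 + (-14 + R)*(20/3 + R/3))
(w(20) + K(-18))² = ((-262/3 + 2*20 + (⅓)*20²) + (4 - 18))² = ((-262/3 + 40 + (⅓)*400) - 14)² = ((-262/3 + 40 + 400/3) - 14)² = (86 - 14)² = 72² = 5184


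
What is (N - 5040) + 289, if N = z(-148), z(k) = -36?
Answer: -4787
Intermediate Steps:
N = -36
(N - 5040) + 289 = (-36 - 5040) + 289 = -5076 + 289 = -4787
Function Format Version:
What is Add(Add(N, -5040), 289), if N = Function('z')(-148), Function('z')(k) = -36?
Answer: -4787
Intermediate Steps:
N = -36
Add(Add(N, -5040), 289) = Add(Add(-36, -5040), 289) = Add(-5076, 289) = -4787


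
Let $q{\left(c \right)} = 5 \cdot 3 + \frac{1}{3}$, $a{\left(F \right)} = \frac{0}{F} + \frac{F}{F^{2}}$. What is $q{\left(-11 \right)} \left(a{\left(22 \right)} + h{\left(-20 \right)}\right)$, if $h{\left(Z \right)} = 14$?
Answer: $\frac{2369}{11} \approx 215.36$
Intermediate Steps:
$a{\left(F \right)} = \frac{1}{F}$ ($a{\left(F \right)} = 0 + \frac{F}{F^{2}} = 0 + \frac{1}{F} = \frac{1}{F}$)
$q{\left(c \right)} = \frac{46}{3}$ ($q{\left(c \right)} = 15 + \frac{1}{3} = \frac{46}{3}$)
$q{\left(-11 \right)} \left(a{\left(22 \right)} + h{\left(-20 \right)}\right) = \frac{46 \left(\frac{1}{22} + 14\right)}{3} = \frac{46}{3} \cdot \frac{309}{22} = \frac{2369}{11}$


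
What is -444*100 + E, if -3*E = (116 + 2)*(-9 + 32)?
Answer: -135914/3 ≈ -45305.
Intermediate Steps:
E = -2714/3 (E = -(116 + 2)*(-9 + 32)/3 = -118*23/3 = -⅓*2714 = -2714/3 ≈ -904.67)
-444*100 + E = -444*100 - 2714/3 = -44400 - 2714/3 = -135914/3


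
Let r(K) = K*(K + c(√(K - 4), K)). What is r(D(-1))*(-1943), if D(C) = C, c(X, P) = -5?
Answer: -11658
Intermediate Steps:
r(K) = K*(-5 + K) (r(K) = K*(K - 5) = K*(-5 + K))
r(D(-1))*(-1943) = -(-5 - 1)*(-1943) = -1*(-6)*(-1943) = 6*(-1943) = -11658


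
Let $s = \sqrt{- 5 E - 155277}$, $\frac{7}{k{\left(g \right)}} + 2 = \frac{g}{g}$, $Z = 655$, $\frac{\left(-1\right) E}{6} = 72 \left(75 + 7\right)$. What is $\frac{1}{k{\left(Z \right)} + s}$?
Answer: $\frac{7}{21794} + \frac{3 \sqrt{2427}}{21794} \approx 0.0071026$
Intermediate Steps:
$E = -35424$ ($E = - 6 \cdot 72 \left(75 + 7\right) = - 6 \cdot 72 \cdot 82 = \left(-6\right) 5904 = -35424$)
$k{\left(g \right)} = -7$ ($k{\left(g \right)} = \frac{7}{-2 + \frac{g}{g}} = \frac{7}{-2 + 1} = \frac{7}{-1} = 7 \left(-1\right) = -7$)
$s = 3 \sqrt{2427}$ ($s = \sqrt{\left(-5\right) \left(-35424\right) - 155277} = \sqrt{177120 - 155277} = \sqrt{21843} = 3 \sqrt{2427} \approx 147.79$)
$\frac{1}{k{\left(Z \right)} + s} = \frac{1}{-7 + 3 \sqrt{2427}}$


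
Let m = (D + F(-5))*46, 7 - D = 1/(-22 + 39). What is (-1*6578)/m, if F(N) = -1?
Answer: -2431/101 ≈ -24.069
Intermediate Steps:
D = 118/17 (D = 7 - 1/(-22 + 39) = 7 - 1/17 = 118/17 ≈ 6.9412)
m = 4646/17 (m = (118/17 - 1)*46 = (101/17)*46 = 4646/17 ≈ 273.29)
(-1*6578)/m = (-1*6578)/(4646/17) = -6578*17/4646 = -2431/101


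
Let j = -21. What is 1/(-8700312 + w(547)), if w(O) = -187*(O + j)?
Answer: -1/8798674 ≈ -1.1365e-7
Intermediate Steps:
w(O) = 3927 - 187*O (w(O) = -187*(O - 21) = -187*(-21 + O) = 3927 - 187*O)
1/(-8700312 + w(547)) = 1/(-8700312 + (3927 - 187*547)) = 1/(-8700312 + (3927 - 102289)) = 1/(-8700312 - 98362) = 1/(-8798674) = -1/8798674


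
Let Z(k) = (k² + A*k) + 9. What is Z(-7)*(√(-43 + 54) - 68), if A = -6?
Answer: -6800 + 100*√11 ≈ -6468.3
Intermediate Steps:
Z(k) = 9 + k² - 6*k (Z(k) = (k² - 6*k) + 9 = 9 + k² - 6*k)
Z(-7)*(√(-43 + 54) - 68) = (9 + (-7)² - 6*(-7))*(√(-43 + 54) - 68) = (9 + 49 + 42)*(√11 - 68) = 100*(-68 + √11) = -6800 + 100*√11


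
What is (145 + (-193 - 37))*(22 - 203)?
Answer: 15385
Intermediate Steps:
(145 + (-193 - 37))*(22 - 203) = (145 - 230)*(-181) = -85*(-181) = 15385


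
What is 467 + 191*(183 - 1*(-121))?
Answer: 58531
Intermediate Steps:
467 + 191*(183 - 1*(-121)) = 467 + 191*(183 + 121) = 467 + 191*304 = 467 + 58064 = 58531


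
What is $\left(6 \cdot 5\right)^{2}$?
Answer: $900$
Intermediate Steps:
$\left(6 \cdot 5\right)^{2} = 30^{2} = 900$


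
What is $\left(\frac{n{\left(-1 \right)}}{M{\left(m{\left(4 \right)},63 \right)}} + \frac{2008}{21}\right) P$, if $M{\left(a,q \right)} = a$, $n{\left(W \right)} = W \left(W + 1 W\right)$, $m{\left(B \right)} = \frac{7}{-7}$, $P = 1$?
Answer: $\frac{1966}{21} \approx 93.619$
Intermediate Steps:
$m{\left(B \right)} = -1$ ($m{\left(B \right)} = 7 \left(- \frac{1}{7}\right) = -1$)
$n{\left(W \right)} = 2 W^{2}$ ($n{\left(W \right)} = W \left(W + W\right) = W 2 W = 2 W^{2}$)
$\left(\frac{n{\left(-1 \right)}}{M{\left(m{\left(4 \right)},63 \right)}} + \frac{2008}{21}\right) P = \left(\frac{2 \left(-1\right)^{2}}{-1} + \frac{2008}{21}\right) 1 = \left(2 \cdot 1 \left(-1\right) + 2008 \cdot \frac{1}{21}\right) 1 = \left(2 \left(-1\right) + \frac{2008}{21}\right) 1 = \left(-2 + \frac{2008}{21}\right) 1 = \frac{1966}{21} \cdot 1 = \frac{1966}{21}$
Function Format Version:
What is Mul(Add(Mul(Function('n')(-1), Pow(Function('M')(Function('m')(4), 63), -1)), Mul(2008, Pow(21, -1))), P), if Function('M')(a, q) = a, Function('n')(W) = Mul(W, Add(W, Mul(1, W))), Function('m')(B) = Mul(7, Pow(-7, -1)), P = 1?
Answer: Rational(1966, 21) ≈ 93.619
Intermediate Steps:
Function('m')(B) = -1 (Function('m')(B) = Mul(7, Rational(-1, 7)) = -1)
Function('n')(W) = Mul(2, Pow(W, 2)) (Function('n')(W) = Mul(W, Add(W, W)) = Mul(W, Mul(2, W)) = Mul(2, Pow(W, 2)))
Mul(Add(Mul(Function('n')(-1), Pow(Function('M')(Function('m')(4), 63), -1)), Mul(2008, Pow(21, -1))), P) = Mul(Add(Mul(Mul(2, Pow(-1, 2)), Pow(-1, -1)), Mul(2008, Pow(21, -1))), 1) = Mul(Add(Mul(Mul(2, 1), -1), Mul(2008, Rational(1, 21))), 1) = Mul(Add(Mul(2, -1), Rational(2008, 21)), 1) = Mul(Add(-2, Rational(2008, 21)), 1) = Mul(Rational(1966, 21), 1) = Rational(1966, 21)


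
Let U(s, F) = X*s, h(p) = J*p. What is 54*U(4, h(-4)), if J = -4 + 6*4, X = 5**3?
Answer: 27000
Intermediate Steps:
X = 125
J = 20 (J = -4 + 24 = 20)
h(p) = 20*p
U(s, F) = 125*s
54*U(4, h(-4)) = 54*(125*4) = 54*500 = 27000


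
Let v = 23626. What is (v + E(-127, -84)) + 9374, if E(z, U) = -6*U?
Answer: 33504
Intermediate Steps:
(v + E(-127, -84)) + 9374 = (23626 - 6*(-84)) + 9374 = (23626 + 504) + 9374 = 24130 + 9374 = 33504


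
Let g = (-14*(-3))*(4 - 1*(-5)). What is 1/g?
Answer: 1/378 ≈ 0.0026455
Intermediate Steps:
g = 378 (g = 42*(4 + 5) = 42*9 = 378)
1/g = 1/378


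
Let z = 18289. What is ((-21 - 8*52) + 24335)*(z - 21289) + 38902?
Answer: -71655098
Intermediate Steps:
((-21 - 8*52) + 24335)*(z - 21289) + 38902 = ((-21 - 8*52) + 24335)*(18289 - 21289) + 38902 = ((-21 - 416) + 24335)*(-3000) + 38902 = (-437 + 24335)*(-3000) + 38902 = 23898*(-3000) + 38902 = -71694000 + 38902 = -71655098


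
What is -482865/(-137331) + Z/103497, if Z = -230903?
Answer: 2029437668/1579260723 ≈ 1.2851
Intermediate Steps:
-482865/(-137331) + Z/103497 = -482865/(-137331) - 230903/103497 = -482865*(-1/137331) - 230903*1/103497 = 160955/45777 - 230903/103497 = 2029437668/1579260723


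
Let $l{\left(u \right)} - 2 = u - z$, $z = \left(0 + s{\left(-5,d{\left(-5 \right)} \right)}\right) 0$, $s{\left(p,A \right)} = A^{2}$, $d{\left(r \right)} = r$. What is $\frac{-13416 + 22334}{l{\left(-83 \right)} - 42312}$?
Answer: $- \frac{686}{3261} \approx -0.21036$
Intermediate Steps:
$z = 0$ ($z = \left(0 + \left(-5\right)^{2}\right) 0 = \left(0 + 25\right) 0 = 25 \cdot 0 = 0$)
$l{\left(u \right)} = 2 + u$ ($l{\left(u \right)} = 2 + \left(u - 0\right) = 2 + \left(u + 0\right) = 2 + u$)
$\frac{-13416 + 22334}{l{\left(-83 \right)} - 42312} = \frac{-13416 + 22334}{\left(2 - 83\right) - 42312} = \frac{8918}{-81 - 42312} = \frac{8918}{-42393} = 8918 \left(- \frac{1}{42393}\right) = - \frac{686}{3261}$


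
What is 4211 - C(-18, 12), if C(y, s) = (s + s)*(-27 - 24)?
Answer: 5435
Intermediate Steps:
C(y, s) = -102*s (C(y, s) = (2*s)*(-51) = -102*s)
4211 - C(-18, 12) = 4211 - (-102)*12 = 4211 - 1*(-1224) = 4211 + 1224 = 5435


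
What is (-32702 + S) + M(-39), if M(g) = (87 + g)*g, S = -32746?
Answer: -67320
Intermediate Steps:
M(g) = g*(87 + g)
(-32702 + S) + M(-39) = (-32702 - 32746) - 39*(87 - 39) = -65448 - 39*48 = -65448 - 1872 = -67320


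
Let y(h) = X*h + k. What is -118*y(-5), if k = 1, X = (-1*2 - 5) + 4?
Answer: -1888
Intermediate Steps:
X = -3 (X = (-2 - 5) + 4 = -7 + 4 = -3)
y(h) = 1 - 3*h (y(h) = -3*h + 1 = 1 - 3*h)
-118*y(-5) = -118*(1 - 3*(-5)) = -118*(1 + 15) = -118*16 = -1888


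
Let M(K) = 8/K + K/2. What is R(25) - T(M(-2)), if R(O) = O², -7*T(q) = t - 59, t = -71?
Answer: 4245/7 ≈ 606.43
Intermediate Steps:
M(K) = K/2 + 8/K (M(K) = 8/K + K*(½) = 8/K + K/2 = K/2 + 8/K)
T(q) = 130/7 (T(q) = -(-71 - 59)/7 = -⅐*(-130) = 130/7)
R(25) - T(M(-2)) = 25² - 1*130/7 = 625 - 130/7 = 4245/7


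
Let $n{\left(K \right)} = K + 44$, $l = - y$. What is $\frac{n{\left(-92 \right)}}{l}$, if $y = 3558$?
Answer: $\frac{8}{593} \approx 0.013491$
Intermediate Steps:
$l = -3558$ ($l = \left(-1\right) 3558 = -3558$)
$n{\left(K \right)} = 44 + K$
$\frac{n{\left(-92 \right)}}{l} = \frac{44 - 92}{-3558} = \left(-48\right) \left(- \frac{1}{3558}\right) = \frac{8}{593}$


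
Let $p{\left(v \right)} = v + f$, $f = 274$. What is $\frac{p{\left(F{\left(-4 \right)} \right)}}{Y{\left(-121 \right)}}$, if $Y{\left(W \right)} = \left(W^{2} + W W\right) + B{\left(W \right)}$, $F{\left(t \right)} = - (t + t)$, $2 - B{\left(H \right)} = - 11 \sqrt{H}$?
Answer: $\frac{8258088}{857567297} - \frac{34122 i}{857567297} \approx 0.0096297 - 3.9789 \cdot 10^{-5} i$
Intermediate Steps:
$B{\left(H \right)} = 2 + 11 \sqrt{H}$ ($B{\left(H \right)} = 2 - - 11 \sqrt{H} = 2 + 11 \sqrt{H}$)
$F{\left(t \right)} = - 2 t$
$Y{\left(W \right)} = 2 + 2 W^{2} + 11 \sqrt{W}$ ($Y{\left(W \right)} = \left(W^{2} + W W\right) + \left(2 + 11 \sqrt{W}\right) = \left(W^{2} + W^{2}\right) + \left(2 + 11 \sqrt{W}\right) = 2 W^{2} + \left(2 + 11 \sqrt{W}\right) = 2 + 2 W^{2} + 11 \sqrt{W}$)
$p{\left(v \right)} = 274 + v$ ($p{\left(v \right)} = v + 274 = 274 + v$)
$\frac{p{\left(F{\left(-4 \right)} \right)}}{Y{\left(-121 \right)}} = \frac{274 - -8}{2 + 2 \left(-121\right)^{2} + 11 \sqrt{-121}} = \frac{274 + 8}{2 + 2 \cdot 14641 + 11 \cdot 11 i} = \frac{282}{2 + 29282 + 121 i} = \frac{282}{29284 + 121 i} = 282 \frac{29284 - 121 i}{857567297} = \frac{282 \left(29284 - 121 i\right)}{857567297}$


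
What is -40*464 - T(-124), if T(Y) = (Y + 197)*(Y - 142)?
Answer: 858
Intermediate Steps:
T(Y) = (-142 + Y)*(197 + Y) (T(Y) = (197 + Y)*(-142 + Y) = (-142 + Y)*(197 + Y))
-40*464 - T(-124) = -40*464 - (-27974 + (-124)² + 55*(-124)) = -18560 - (-27974 + 15376 - 6820) = -18560 - 1*(-19418) = -18560 + 19418 = 858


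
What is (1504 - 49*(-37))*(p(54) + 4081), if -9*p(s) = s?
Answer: 13516775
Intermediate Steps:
p(s) = -s/9
(1504 - 49*(-37))*(p(54) + 4081) = (1504 - 49*(-37))*(-⅑*54 + 4081) = (1504 + 1813)*(-6 + 4081) = 3317*4075 = 13516775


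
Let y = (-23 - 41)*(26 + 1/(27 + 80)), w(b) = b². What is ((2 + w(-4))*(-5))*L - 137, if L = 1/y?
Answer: -12195857/89056 ≈ -136.95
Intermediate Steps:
y = -178112/107 (y = -64*(26 + 1/107) = -64*2783/107 = -178112/107 ≈ -1664.6)
L = -107/178112 (L = 1/(-178112/107) = -107/178112 ≈ -0.00060075)
((2 + w(-4))*(-5))*L - 137 = ((2 + (-4)²)*(-5))*(-107/178112) - 137 = ((2 + 16)*(-5))*(-107/178112) - 137 = (18*(-5))*(-107/178112) - 137 = -90*(-107/178112) - 137 = 4815/89056 - 137 = -12195857/89056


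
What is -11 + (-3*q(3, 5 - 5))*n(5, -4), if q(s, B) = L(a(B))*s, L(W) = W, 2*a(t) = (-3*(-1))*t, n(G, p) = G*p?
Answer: -11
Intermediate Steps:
a(t) = 3*t/2 (a(t) = ((-3*(-1))*t)/2 = (3*t)/2 = 3*t/2)
q(s, B) = 3*B*s/2 (q(s, B) = (3*B/2)*s = 3*B*s/2)
-11 + (-3*q(3, 5 - 5))*n(5, -4) = -11 + (-9*(5 - 5)*3/2)*(5*(-4)) = -11 - 9*0*3/2*(-20) = -11 - 3*0*(-20) = -11 + 0*(-20) = -11 + 0 = -11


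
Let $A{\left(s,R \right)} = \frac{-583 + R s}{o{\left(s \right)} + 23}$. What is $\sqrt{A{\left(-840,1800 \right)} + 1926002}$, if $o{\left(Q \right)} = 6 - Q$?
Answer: $\frac{41 \sqrt{864442095}}{869} \approx 1387.2$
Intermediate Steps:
$A{\left(s,R \right)} = \frac{-583 + R s}{29 - s}$ ($A{\left(s,R \right)} = \frac{-583 + R s}{\left(6 - s\right) + 23} = \frac{-583 + R s}{29 - s}$)
$\sqrt{A{\left(-840,1800 \right)} + 1926002} = \sqrt{\frac{583 - 1800 \left(-840\right)}{-29 - 840} + 1926002} = \sqrt{\frac{583 + 1512000}{-869} + 1926002} = \sqrt{\left(- \frac{1}{869}\right) 1512583 + 1926002} = \sqrt{- \frac{1512583}{869} + 1926002} = \sqrt{\frac{1672183155}{869}} = \frac{41 \sqrt{864442095}}{869}$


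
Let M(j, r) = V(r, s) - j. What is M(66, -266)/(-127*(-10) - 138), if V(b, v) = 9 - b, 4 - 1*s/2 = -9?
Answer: 209/1132 ≈ 0.18463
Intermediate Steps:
s = 26 (s = 8 - 2*(-9) = 8 + 18 = 26)
M(j, r) = 9 - j - r (M(j, r) = (9 - r) - j = 9 - j - r)
M(66, -266)/(-127*(-10) - 138) = (9 - 1*66 - 1*(-266))/(-127*(-10) - 138) = (9 - 66 + 266)/(1270 - 138) = 209/1132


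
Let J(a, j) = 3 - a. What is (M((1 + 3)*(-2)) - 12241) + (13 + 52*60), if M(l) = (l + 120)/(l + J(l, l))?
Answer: -27212/3 ≈ -9070.7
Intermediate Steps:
M(l) = 40 + l/3 (M(l) = (l + 120)/(l + (3 - l)) = (120 + l)/3 = (120 + l)*(⅓) = 40 + l/3)
(M((1 + 3)*(-2)) - 12241) + (13 + 52*60) = ((40 + ((1 + 3)*(-2))/3) - 12241) + (13 + 52*60) = ((40 + (4*(-2))/3) - 12241) + (13 + 3120) = ((40 + (⅓)*(-8)) - 12241) + 3133 = ((40 - 8/3) - 12241) + 3133 = (112/3 - 12241) + 3133 = -36611/3 + 3133 = -27212/3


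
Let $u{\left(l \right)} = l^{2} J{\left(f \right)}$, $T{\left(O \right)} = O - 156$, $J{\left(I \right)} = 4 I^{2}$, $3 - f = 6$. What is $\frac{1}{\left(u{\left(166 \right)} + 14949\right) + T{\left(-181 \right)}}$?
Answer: $\frac{1}{1006628} \approx 9.9342 \cdot 10^{-7}$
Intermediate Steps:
$f = -3$ ($f = 3 - 6 = -3$)
$T{\left(O \right)} = -156 + O$
$u{\left(l \right)} = 36 l^{2}$ ($u{\left(l \right)} = l^{2} \cdot 4 \left(-3\right)^{2} = l^{2} \cdot 4 \cdot 9 = l^{2} \cdot 36 = 36 l^{2}$)
$\frac{1}{\left(u{\left(166 \right)} + 14949\right) + T{\left(-181 \right)}} = \frac{1}{\left(36 \cdot 166^{2} + 14949\right) - 337} = \frac{1}{\left(36 \cdot 27556 + 14949\right) - 337} = \frac{1}{\left(992016 + 14949\right) - 337} = \frac{1}{1006965 - 337} = \frac{1}{1006628}$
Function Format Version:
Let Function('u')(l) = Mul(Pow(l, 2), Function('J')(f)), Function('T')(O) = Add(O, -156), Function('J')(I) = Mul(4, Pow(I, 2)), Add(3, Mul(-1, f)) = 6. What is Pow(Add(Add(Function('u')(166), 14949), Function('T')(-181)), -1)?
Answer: Rational(1, 1006628) ≈ 9.9342e-7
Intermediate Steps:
f = -3 (f = Add(3, Mul(-1, 6)) = Add(3, -6) = -3)
Function('T')(O) = Add(-156, O)
Function('u')(l) = Mul(36, Pow(l, 2)) (Function('u')(l) = Mul(Pow(l, 2), Mul(4, Pow(-3, 2))) = Mul(Pow(l, 2), Mul(4, 9)) = Mul(Pow(l, 2), 36) = Mul(36, Pow(l, 2)))
Pow(Add(Add(Function('u')(166), 14949), Function('T')(-181)), -1) = Pow(Add(Add(Mul(36, Pow(166, 2)), 14949), Add(-156, -181)), -1) = Pow(Add(Add(Mul(36, 27556), 14949), -337), -1) = Pow(Add(Add(992016, 14949), -337), -1) = Pow(Add(1006965, -337), -1) = Pow(1006628, -1) = Rational(1, 1006628)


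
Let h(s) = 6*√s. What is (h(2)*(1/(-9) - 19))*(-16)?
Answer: 5504*√2/3 ≈ 2594.6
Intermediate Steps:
(h(2)*(1/(-9) - 19))*(-16) = ((6*√2)*(1/(-9) - 19))*(-16) = ((6*√2)*(-⅑ - 19))*(-16) = ((6*√2)*(-172/9))*(-16) = -344*√2/3*(-16) = 5504*√2/3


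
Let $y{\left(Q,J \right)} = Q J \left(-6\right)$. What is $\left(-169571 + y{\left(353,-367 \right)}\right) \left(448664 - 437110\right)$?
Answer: $7021770190$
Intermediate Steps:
$y{\left(Q,J \right)} = - 6 J Q$ ($y{\left(Q,J \right)} = J Q \left(-6\right) = - 6 J Q$)
$\left(-169571 + y{\left(353,-367 \right)}\right) \left(448664 - 437110\right) = \left(-169571 - \left(-2202\right) 353\right) \left(448664 - 437110\right) = \left(-169571 + 777306\right) 11554 = 607735 \cdot 11554 = 7021770190$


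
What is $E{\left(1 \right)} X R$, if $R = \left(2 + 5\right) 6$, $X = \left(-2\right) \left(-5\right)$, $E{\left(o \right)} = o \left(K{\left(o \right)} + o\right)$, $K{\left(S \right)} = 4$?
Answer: $2100$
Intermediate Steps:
$E{\left(o \right)} = o \left(4 + o\right)$
$X = 10$
$R = 42$ ($R = 7 \cdot 6 = 42$)
$E{\left(1 \right)} X R = 1 \left(4 + 1\right) 10 \cdot 42 = 1 \cdot 5 \cdot 10 \cdot 42 = 5 \cdot 10 \cdot 42 = 50 \cdot 42 = 2100$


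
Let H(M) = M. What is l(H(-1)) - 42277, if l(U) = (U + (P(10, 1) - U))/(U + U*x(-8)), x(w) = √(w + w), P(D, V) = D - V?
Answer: -718718/17 + 36*I/17 ≈ -42278.0 + 2.1176*I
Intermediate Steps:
x(w) = √2*√w (x(w) = √(2*w) = √2*√w)
l(U) = 9/(U + 4*I*U) (l(U) = (U + ((10 - 1*1) - U))/(U + U*(√2*√(-8))) = (U + ((10 - 1) - U))/(U + U*(√2*(2*I*√2))) = (U + (9 - U))/(U + U*(4*I)) = 9/(U + 4*I*U))
l(H(-1)) - 42277 = (9/17)*(1 - 4*I)/(-1) - 42277 = (9/17)*(-1)*(1 - 4*I) - 42277 = (-9/17 + 36*I/17) - 42277 = -718718/17 + 36*I/17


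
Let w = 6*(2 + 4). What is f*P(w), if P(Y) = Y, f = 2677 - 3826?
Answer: -41364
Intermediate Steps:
f = -1149
w = 36 (w = 6*6 = 36)
f*P(w) = -1149*36 = -41364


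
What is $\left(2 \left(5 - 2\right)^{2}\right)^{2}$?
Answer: $324$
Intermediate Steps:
$\left(2 \left(5 - 2\right)^{2}\right)^{2} = \left(2 \cdot 3^{2}\right)^{2} = \left(2 \cdot 9\right)^{2} = 18^{2} = 324$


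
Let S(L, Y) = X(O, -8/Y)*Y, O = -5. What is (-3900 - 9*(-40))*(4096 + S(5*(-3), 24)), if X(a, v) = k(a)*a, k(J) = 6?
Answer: -11951040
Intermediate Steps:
X(a, v) = 6*a
S(L, Y) = -30*Y (S(L, Y) = (6*(-5))*Y = -30*Y)
(-3900 - 9*(-40))*(4096 + S(5*(-3), 24)) = (-3900 - 9*(-40))*(4096 - 30*24) = (-3900 + 360)*(4096 - 720) = -3540*3376 = -11951040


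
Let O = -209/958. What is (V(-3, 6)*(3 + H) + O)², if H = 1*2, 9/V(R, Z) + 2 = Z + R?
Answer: 1840495801/917764 ≈ 2005.4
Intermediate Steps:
V(R, Z) = 9/(-2 + R + Z) (V(R, Z) = 9/(-2 + (Z + R)) = 9/(-2 + (R + Z)) = 9/(-2 + R + Z))
H = 2
O = -209/958 (O = -209*1/958 = -209/958 ≈ -0.21816)
(V(-3, 6)*(3 + H) + O)² = ((9/(-2 - 3 + 6))*(3 + 2) - 209/958)² = ((9/1)*5 - 209/958)² = ((9*1)*5 - 209/958)² = (9*5 - 209/958)² = (45 - 209/958)² = (42901/958)² = 1840495801/917764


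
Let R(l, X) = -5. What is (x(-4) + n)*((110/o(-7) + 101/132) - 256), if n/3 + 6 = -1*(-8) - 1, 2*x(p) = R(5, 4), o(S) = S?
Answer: -250357/1848 ≈ -135.47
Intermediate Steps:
x(p) = -5/2 (x(p) = (½)*(-5) = -5/2)
n = 3 (n = -18 + 3*(-1*(-8) - 1) = -18 + 3*(8 - 1) = -18 + 3*7 = -18 + 21 = 3)
(x(-4) + n)*((110/o(-7) + 101/132) - 256) = (-5/2 + 3)*((110/(-7) + 101/132) - 256) = ((110*(-⅐) + 101*(1/132)) - 256)/2 = ((-110/7 + 101/132) - 256)/2 = (-13813/924 - 256)/2 = (½)*(-250357/924) = -250357/1848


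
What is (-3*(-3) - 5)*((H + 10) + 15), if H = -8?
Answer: 68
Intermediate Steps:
(-3*(-3) - 5)*((H + 10) + 15) = (-3*(-3) - 5)*((-8 + 10) + 15) = (9 - 5)*(2 + 15) = 4*17 = 68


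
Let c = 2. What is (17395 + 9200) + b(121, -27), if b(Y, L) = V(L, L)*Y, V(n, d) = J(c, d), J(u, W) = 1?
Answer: 26716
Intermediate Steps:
V(n, d) = 1
b(Y, L) = Y (b(Y, L) = 1*Y = Y)
(17395 + 9200) + b(121, -27) = (17395 + 9200) + 121 = 26595 + 121 = 26716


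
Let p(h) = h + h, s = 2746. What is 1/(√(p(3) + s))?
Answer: √43/344 ≈ 0.019062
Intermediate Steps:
p(h) = 2*h
1/(√(p(3) + s)) = 1/(√(2*3 + 2746)) = 1/(√(6 + 2746)) = 1/(√2752) = 1/(8*√43) = √43/344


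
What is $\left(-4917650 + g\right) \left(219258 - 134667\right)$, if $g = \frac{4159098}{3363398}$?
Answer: $- \frac{699567993614894391}{1681699} \approx -4.1599 \cdot 10^{11}$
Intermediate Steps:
$g = \frac{2079549}{1681699}$ ($g = 4159098 \cdot \frac{1}{3363398} = \frac{2079549}{1681699} \approx 1.2366$)
$\left(-4917650 + g\right) \left(219258 - 134667\right) = \left(-4917650 + \frac{2079549}{1681699}\right) \left(219258 - 134667\right) = \left(- \frac{8270005007801}{1681699}\right) 84591 = - \frac{699567993614894391}{1681699}$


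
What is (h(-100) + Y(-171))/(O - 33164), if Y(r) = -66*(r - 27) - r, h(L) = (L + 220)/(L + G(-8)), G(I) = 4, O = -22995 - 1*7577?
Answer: -52951/254944 ≈ -0.20770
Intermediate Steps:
O = -30572 (O = -22995 - 7577 = -30572)
h(L) = (220 + L)/(4 + L) (h(L) = (L + 220)/(L + 4) = (220 + L)/(4 + L))
Y(r) = 1782 - 67*r (Y(r) = -66*(-27 + r) - r = (1782 - 66*r) - r = 1782 - 67*r)
(h(-100) + Y(-171))/(O - 33164) = ((220 - 100)/(4 - 100) + (1782 - 67*(-171)))/(-30572 - 33164) = (120/(-96) + (1782 + 11457))/(-63736) = (-1/96*120 + 13239)*(-1/63736) = (-5/4 + 13239)*(-1/63736) = (52951/4)*(-1/63736) = -52951/254944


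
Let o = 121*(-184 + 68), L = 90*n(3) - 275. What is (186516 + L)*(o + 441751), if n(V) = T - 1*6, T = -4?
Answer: 79273125815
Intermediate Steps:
n(V) = -10 (n(V) = -4 - 1*6 = -4 - 6 = -10)
L = -1175 (L = 90*(-10) - 275 = -900 - 275 = -1175)
o = -14036 (o = 121*(-116) = -14036)
(186516 + L)*(o + 441751) = (186516 - 1175)*(-14036 + 441751) = 185341*427715 = 79273125815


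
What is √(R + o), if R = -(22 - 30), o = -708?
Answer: 10*I*√7 ≈ 26.458*I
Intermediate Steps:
R = 8 (R = -1*(-8) = 8)
√(R + o) = √(8 - 708) = √(-700) = 10*I*√7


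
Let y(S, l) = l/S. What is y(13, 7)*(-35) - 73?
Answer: -1194/13 ≈ -91.846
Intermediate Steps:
y(13, 7)*(-35) - 73 = (7/13)*(-35) - 73 = -245/13 - 73 = -1194/13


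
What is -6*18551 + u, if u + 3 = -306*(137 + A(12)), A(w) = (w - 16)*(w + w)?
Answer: -123855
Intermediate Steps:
A(w) = 2*w*(-16 + w) (A(w) = (-16 + w)*(2*w) = 2*w*(-16 + w))
u = -12549 (u = -3 - 306*(137 + 2*12*(-16 + 12)) = -3 - 306*(137 + 2*12*(-4)) = -3 - 306*(137 - 96) = -3 - 306*41 = -3 - 12546 = -12549)
-6*18551 + u = -6*18551 - 12549 = -111306 - 12549 = -123855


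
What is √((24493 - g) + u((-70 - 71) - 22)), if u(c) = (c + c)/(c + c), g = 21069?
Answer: 5*√137 ≈ 58.523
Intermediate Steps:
u(c) = 1 (u(c) = (2*c)/((2*c)) = (2*c)*(1/(2*c)) = 1)
√((24493 - g) + u((-70 - 71) - 22)) = √((24493 - 1*21069) + 1) = √((24493 - 21069) + 1) = √(3424 + 1) = √3425 = 5*√137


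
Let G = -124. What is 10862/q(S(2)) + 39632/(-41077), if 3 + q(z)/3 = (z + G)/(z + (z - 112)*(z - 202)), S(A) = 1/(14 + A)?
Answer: -2583984737404982/2143226034909 ≈ -1205.7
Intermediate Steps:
q(z) = -9 + 3*(-124 + z)/(z + (-202 + z)*(-112 + z)) (q(z) = -9 + 3*((z - 124)/(z + (z - 112)*(z - 202))) = -9 + 3*((-124 + z)/(z + (-112 + z)*(-202 + z))) = -9 + 3*((-124 + z)/(z + (-202 + z)*(-112 + z))) = -9 + 3*(-124 + z)/(z + (-202 + z)*(-112 + z)))
10862/q(S(2)) + 39632/(-41077) = 10862/((3*(-67996 - 3/(14 + 2)² + 940/(14 + 2))/(22624 + (1/(14 + 2))² - 313/(14 + 2)))) + 39632/(-41077) = 10862/((3*(-67996 - 3*(1/16)² + 940/16)/(22624 + (1/16)² - 313/16))) + 39632*(-1/41077) = 10862/((3*(-67996 - 3*(1/16)² + 940*(1/16))/(22624 + (1/16)² - 313*1/16))) - 39632/41077 = 10862/((3*(-67996 - 3*1/256 + 235/4)/(22624 + 1/256 - 313/16))) - 39632/41077 = 10862/((3*(-67996 - 3/256 + 235/4)/(5786737/256))) - 39632/41077 = 10862/((3*(256/5786737)*(-17391939/256))) - 39632/41077 = 10862/(-52175817/5786737) - 39632/41077 = 10862*(-5786737/52175817) - 39632/41077 = -62855537294/52175817 - 39632/41077 = -2583984737404982/2143226034909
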